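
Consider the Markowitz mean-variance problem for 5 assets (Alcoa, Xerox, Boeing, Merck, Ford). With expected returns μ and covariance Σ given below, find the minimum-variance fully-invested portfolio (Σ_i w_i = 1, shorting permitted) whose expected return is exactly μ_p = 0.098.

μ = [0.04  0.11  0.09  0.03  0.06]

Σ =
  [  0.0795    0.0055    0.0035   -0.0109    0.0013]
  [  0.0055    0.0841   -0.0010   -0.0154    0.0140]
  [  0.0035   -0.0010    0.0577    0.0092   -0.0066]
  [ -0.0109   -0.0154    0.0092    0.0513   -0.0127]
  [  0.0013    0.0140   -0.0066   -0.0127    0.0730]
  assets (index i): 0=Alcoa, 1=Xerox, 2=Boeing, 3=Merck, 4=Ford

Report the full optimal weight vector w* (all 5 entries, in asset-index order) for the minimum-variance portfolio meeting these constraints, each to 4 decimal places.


g=Σ⁻¹μ = [0.4727  1.3394  1.4888  1.0361  0.8715]
h=Σ⁻¹𝟙 = [14.6326  13.4491  14.1107  28.3334  17.0638]
a=μᵀg=0.383608  b=𝟙ᵀg=5.208503  c=𝟙ᵀh=87.589648  D=ac−b²=6.471574
λ₁=(c·0.098−b)/D = (87.589648·0.098−5.208503)/6.471574 = 0.521555
λ₂=(a−b·0.098)/D = (0.383608−5.208503·0.098)/6.471574 = -0.019597
w* = 0.521555·g + -0.019597·h:
  w_0 = 0.521555·0.4727 + -0.019597·14.6326 = -0.0402  (Alcoa)
  w_1 = 0.521555·1.3394 + -0.019597·13.4491 = 0.4350  (Xerox)
  w_2 = 0.521555·1.4888 + -0.019597·14.1107 = 0.5000  (Boeing)
  w_3 = 0.521555·1.0361 + -0.019597·28.3334 = -0.0149  (Merck)
  w_4 = 0.521555·0.8715 + -0.019597·17.0638 = 0.1201  (Ford)
Σw_i=1.0000  μᵀw=0.0980
σ²=wᵀΣw=λ₁·μ_p+λ₂ = 0.521555·0.098 + -0.019597 = 0.031515 ≈ 0.0315

-0.0402  0.4350  0.5000  -0.0149  0.1201


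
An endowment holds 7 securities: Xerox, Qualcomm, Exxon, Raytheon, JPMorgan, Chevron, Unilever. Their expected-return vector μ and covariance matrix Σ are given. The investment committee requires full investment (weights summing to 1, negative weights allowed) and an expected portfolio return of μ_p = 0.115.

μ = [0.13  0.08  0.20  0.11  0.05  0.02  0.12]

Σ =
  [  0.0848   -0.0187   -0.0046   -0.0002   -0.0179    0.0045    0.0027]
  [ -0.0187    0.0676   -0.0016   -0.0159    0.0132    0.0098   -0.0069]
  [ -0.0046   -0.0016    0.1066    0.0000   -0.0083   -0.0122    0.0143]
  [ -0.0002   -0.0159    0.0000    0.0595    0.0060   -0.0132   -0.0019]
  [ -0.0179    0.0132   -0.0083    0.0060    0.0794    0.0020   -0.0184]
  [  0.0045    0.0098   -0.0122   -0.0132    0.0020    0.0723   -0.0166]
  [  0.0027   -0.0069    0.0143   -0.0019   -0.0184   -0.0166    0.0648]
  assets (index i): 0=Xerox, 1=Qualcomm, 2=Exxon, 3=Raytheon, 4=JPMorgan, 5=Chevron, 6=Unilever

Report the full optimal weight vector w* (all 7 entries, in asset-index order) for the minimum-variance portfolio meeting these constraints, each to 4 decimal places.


0.1769  0.1704  0.1629  0.1950  0.0792  0.0549  0.1606

p=Σ⁻¹μ = [2.2884  2.3149  1.9282  2.6711  1.2661  1.1274  2.3041]
q=Σ⁻¹𝟙 = [19.2189  22.7080  10.9329  26.8140  17.7556  21.7863  26.0456]
a=μᵀp=1.524489  b=𝟙ᵀp=13.900205  c=𝟙ᵀq=145.261391  D=ac−b²=28.233741
λ₁=(c·0.115−b)/D = (145.261391·0.115−13.900205)/28.233741 = 0.099344
λ₂=(a−b·0.115)/D = (1.524489−13.900205·0.115)/28.233741 = -0.002622
w* = 0.099344·p + -0.002622·q:
  w_0 = 0.099344·2.2884 + -0.002622·19.2189 = 0.1769  (Xerox)
  w_1 = 0.099344·2.3149 + -0.002622·22.7080 = 0.1704  (Qualcomm)
  w_2 = 0.099344·1.9282 + -0.002622·10.9329 = 0.1629  (Exxon)
  w_3 = 0.099344·2.6711 + -0.002622·26.8140 = 0.1950  (Raytheon)
  w_4 = 0.099344·1.2661 + -0.002622·17.7556 = 0.0792  (JPMorgan)
  w_5 = 0.099344·1.1274 + -0.002622·21.7863 = 0.0549  (Chevron)
  w_6 = 0.099344·2.3041 + -0.002622·26.0456 = 0.1606  (Unilever)
Σw_i=1.0000  μᵀw=0.1150
σ²=wᵀΣw=λ₁·μ_p+λ₂ = 0.099344·0.115 + -0.002622 = 0.008802 ≈ 0.0088


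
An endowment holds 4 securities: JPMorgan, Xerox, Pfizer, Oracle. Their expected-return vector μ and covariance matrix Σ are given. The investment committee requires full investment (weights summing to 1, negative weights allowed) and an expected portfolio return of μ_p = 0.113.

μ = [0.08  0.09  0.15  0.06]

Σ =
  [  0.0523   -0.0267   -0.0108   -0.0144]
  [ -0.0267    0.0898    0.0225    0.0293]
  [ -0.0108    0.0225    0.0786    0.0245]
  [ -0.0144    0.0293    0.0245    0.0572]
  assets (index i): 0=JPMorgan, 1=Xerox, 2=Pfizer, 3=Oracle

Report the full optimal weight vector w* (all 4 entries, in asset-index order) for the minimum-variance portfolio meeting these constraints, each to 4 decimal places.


u=Σ⁻¹μ = [2.6138  1.2251  1.8239  0.2982]
v=Σ⁻¹𝟙 = [31.9454  13.6346  8.5747  14.8679]
a=μᵀu=0.610841  b=𝟙ᵀu=5.961022  c=𝟙ᵀv=69.022568  D=ac−b²=6.628026
λ₁=(c·0.113−b)/D = (69.022568·0.113−5.961022)/6.628026 = 0.277387
λ₂=(a−b·0.113)/D = (0.610841−5.961022·0.113)/6.628026 = -0.009468
w* = 0.277387·u + -0.009468·v:
  w_0 = 0.277387·2.6138 + -0.009468·31.9454 = 0.4226  (JPMorgan)
  w_1 = 0.277387·1.2251 + -0.009468·13.6346 = 0.2107  (Xerox)
  w_2 = 0.277387·1.8239 + -0.009468·8.5747 = 0.4247  (Pfizer)
  w_3 = 0.277387·0.2982 + -0.009468·14.8679 = -0.0580  (Oracle)
Σw_i=1.0000  μᵀw=0.1130
σ²=wᵀΣw=λ₁·μ_p+λ₂ = 0.277387·0.113 + -0.009468 = 0.021877 ≈ 0.0219

0.4226  0.2107  0.4247  -0.0580


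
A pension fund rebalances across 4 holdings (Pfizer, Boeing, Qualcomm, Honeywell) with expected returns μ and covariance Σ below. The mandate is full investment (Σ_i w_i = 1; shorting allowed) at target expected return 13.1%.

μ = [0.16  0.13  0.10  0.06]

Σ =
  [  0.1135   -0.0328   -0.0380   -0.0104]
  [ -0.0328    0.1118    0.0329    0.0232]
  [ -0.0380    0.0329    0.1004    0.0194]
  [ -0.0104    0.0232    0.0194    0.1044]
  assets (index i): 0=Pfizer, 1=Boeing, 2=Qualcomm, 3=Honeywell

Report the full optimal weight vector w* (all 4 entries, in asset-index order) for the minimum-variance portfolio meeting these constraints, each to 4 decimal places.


0.4270  0.2560  0.2595  0.0575

u=Σ⁻¹μ = [2.2875  1.3829  1.3618  0.2422]
v=Σ⁻¹𝟙 = [15.9078  8.6849  11.7737  7.0454]
a=μᵀu=0.696483  b=𝟙ᵀu=5.274383  c=𝟙ᵀv=43.411848  D=ac−b²=2.416519
λ₁=(c·0.131−b)/D = (43.411848·0.131−5.274383)/2.416519 = 0.170729
λ₂=(a−b·0.131)/D = (0.696483−5.274383·0.131)/2.416519 = 0.002292
w* = 0.170729·u + 0.002292·v:
  w_0 = 0.170729·2.2875 + 0.002292·15.9078 = 0.4270  (Pfizer)
  w_1 = 0.170729·1.3829 + 0.002292·8.6849 = 0.2560  (Boeing)
  w_2 = 0.170729·1.3618 + 0.002292·11.7737 = 0.2595  (Qualcomm)
  w_3 = 0.170729·0.2422 + 0.002292·7.0454 = 0.0575  (Honeywell)
Σw_i=1.0000  μᵀw=0.1310
σ²=wᵀΣw=λ₁·μ_p+λ₂ = 0.170729·0.131 + 0.002292 = 0.024658 ≈ 0.0247


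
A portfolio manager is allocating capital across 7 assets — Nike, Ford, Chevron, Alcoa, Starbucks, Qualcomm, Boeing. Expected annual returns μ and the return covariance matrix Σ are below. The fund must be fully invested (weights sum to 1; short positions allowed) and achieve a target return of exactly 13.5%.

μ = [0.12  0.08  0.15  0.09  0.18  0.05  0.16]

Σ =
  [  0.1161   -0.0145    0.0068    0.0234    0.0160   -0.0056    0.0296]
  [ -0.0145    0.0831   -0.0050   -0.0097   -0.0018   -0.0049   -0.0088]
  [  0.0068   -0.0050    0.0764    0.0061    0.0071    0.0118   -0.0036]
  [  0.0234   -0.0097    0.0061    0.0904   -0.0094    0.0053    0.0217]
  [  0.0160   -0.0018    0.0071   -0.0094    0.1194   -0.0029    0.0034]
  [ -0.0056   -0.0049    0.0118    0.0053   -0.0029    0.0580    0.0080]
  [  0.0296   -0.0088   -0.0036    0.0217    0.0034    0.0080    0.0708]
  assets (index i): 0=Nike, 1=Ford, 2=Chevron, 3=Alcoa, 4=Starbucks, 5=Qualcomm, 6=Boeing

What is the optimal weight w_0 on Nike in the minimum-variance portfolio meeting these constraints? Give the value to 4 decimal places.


p=Σ⁻¹μ = [0.2718  1.4681  1.9112  0.5602  1.3709  0.3444  2.1495]
q=Σ⁻¹𝟙 = [5.5764  16.7107  10.3604  8.3090  8.0146  15.3836  9.7269]
a=μᵀp=1.095052  b=𝟙ᵀp=8.076016  c=𝟙ᵀq=74.081664  D=ac−b²=15.901268
λ₁=(c·0.135−b)/D = (74.081664·0.135−8.076016)/15.901268 = 0.121060
λ₂=(a−b·0.135)/D = (1.095052−8.076016·0.135)/15.901268 = 0.000301
w* = 0.121060·p + 0.000301·q:
  w_0 = 0.121060·0.2718 + 0.000301·5.5764 = 0.0346  (Nike)
  w_1 = 0.121060·1.4681 + 0.000301·16.7107 = 0.1828  (Ford)
  w_2 = 0.121060·1.9112 + 0.000301·10.3604 = 0.2345  (Chevron)
  w_3 = 0.121060·0.5602 + 0.000301·8.3090 = 0.0703  (Alcoa)
  w_4 = 0.121060·1.3709 + 0.000301·8.0146 = 0.1684  (Starbucks)
  w_5 = 0.121060·0.3444 + 0.000301·15.3836 = 0.0463  (Qualcomm)
  w_6 = 0.121060·2.1495 + 0.000301·9.7269 = 0.2631  (Boeing)
Σw_i=1.0000  μᵀw=0.1350
σ²=wᵀΣw=λ₁·μ_p+λ₂ = 0.121060·0.135 + 0.000301 = 0.016644 ≈ 0.0166

0.0346


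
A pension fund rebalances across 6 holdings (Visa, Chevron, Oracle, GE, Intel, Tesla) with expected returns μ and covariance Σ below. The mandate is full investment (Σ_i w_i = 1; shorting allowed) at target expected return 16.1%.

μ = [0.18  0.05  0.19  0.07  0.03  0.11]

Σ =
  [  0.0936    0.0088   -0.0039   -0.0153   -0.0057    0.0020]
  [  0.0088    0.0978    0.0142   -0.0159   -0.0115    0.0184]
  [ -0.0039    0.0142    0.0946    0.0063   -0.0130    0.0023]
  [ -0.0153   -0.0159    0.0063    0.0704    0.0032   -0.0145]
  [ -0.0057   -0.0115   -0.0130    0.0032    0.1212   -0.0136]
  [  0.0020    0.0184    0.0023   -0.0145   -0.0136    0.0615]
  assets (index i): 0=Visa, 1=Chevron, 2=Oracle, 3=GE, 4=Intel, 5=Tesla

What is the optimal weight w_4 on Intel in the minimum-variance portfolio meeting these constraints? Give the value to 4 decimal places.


x=Σ⁻¹μ = [2.2936  -0.0398  2.0466  1.7242  0.7755  2.2274]
y=Σ⁻¹𝟙 = [14.1981  8.7064  9.5915  22.1170  12.5257  20.8194]
a=μᵀx=1.188676  b=𝟙ᵀx=9.027437  c=𝟙ᵀy=87.957928  D=ac−b²=23.058819
λ₁=(c·0.161−b)/D = (87.957928·0.161−9.027437)/23.058819 = 0.222639
λ₂=(a−b·0.161)/D = (1.188676−9.027437·0.161)/23.058819 = -0.011481
w* = 0.222639·x + -0.011481·y:
  w_0 = 0.222639·2.2936 + -0.011481·14.1981 = 0.3476  (Visa)
  w_1 = 0.222639·-0.0398 + -0.011481·8.7064 = -0.1088  (Chevron)
  w_2 = 0.222639·2.0466 + -0.011481·9.5915 = 0.3455  (Oracle)
  w_3 = 0.222639·1.7242 + -0.011481·22.1170 = 0.1299  (GE)
  w_4 = 0.222639·0.7755 + -0.011481·12.5257 = 0.0289  (Intel)
  w_5 = 0.222639·2.2274 + -0.011481·20.8194 = 0.2569  (Tesla)
Σw_i=1.0000  μᵀw=0.1610
σ²=wᵀΣw=λ₁·μ_p+λ₂ = 0.222639·0.161 + -0.011481 = 0.024364 ≈ 0.0244

0.0289


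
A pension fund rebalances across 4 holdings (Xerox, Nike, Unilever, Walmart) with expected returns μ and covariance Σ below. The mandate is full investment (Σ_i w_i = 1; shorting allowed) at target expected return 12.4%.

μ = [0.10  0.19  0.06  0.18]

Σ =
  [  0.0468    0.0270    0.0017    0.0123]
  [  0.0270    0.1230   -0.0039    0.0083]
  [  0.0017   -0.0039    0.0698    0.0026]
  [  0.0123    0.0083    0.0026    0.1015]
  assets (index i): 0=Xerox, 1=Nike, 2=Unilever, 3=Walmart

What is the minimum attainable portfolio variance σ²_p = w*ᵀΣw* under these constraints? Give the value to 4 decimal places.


0.0251

p=Σ⁻¹μ = [0.9808  1.2531  0.8487  1.5303]
q=Σ⁻¹𝟙 = [16.3945  4.4905  13.9122  7.1419]
a=μᵀp=0.662545  b=𝟙ᵀp=4.612917  c=𝟙ᵀq=41.939088  D=ac−b²=6.507543
λ₁=(c·0.124−b)/D = (41.939088·0.124−4.612917)/6.507543 = 0.090284
λ₂=(a−b·0.124)/D = (0.662545−4.612917·0.124)/6.507543 = 0.013914
w* = 0.090284·p + 0.013914·q:
  w_0 = 0.090284·0.9808 + 0.013914·16.3945 = 0.3167  (Xerox)
  w_1 = 0.090284·1.2531 + 0.013914·4.4905 = 0.1756  (Nike)
  w_2 = 0.090284·0.8487 + 0.013914·13.9122 = 0.2702  (Unilever)
  w_3 = 0.090284·1.5303 + 0.013914·7.1419 = 0.2375  (Walmart)
Σw_i=1.0000  μᵀw=0.1240
σ²=wᵀΣw=λ₁·μ_p+λ₂ = 0.090284·0.124 + 0.013914 = 0.025109 ≈ 0.0251


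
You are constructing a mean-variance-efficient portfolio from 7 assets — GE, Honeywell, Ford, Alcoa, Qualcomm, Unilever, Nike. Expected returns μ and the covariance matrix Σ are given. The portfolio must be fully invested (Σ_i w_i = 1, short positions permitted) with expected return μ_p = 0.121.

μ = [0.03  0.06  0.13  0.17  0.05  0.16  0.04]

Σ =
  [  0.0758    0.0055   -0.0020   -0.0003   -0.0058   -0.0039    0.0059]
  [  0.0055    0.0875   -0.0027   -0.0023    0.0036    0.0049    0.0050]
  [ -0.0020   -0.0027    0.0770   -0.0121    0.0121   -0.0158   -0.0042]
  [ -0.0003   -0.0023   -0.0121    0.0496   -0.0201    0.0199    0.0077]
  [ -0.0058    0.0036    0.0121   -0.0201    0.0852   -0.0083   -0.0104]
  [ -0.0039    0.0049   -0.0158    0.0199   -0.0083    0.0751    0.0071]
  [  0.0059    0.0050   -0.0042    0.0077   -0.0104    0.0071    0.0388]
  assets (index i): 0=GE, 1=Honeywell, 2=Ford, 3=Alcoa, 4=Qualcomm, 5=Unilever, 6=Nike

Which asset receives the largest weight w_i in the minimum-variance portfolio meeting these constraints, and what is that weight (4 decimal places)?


Alcoa (0.3268)

p=Σ⁻¹μ = [0.5922  0.6501  2.4960  3.8693  1.3770  1.7319  0.4116]
q=Σ⁻¹𝟙 = [13.3596  9.1116  17.9530  25.1695  19.4582  10.5168  22.8071]
a=μᵀp=1.401451  b=𝟙ᵀp=11.128079  c=𝟙ᵀq=118.375847  D=ac−b²=42.063803
λ₁=(c·0.121−b)/D = (118.375847·0.121−11.128079)/42.063803 = 0.075966
λ₂=(a−b·0.121)/D = (1.401451−11.128079·0.121)/42.063803 = 0.001306
w* = 0.075966·p + 0.001306·q:
  w_0 = 0.075966·0.5922 + 0.001306·13.3596 = 0.0624  (GE)
  w_1 = 0.075966·0.6501 + 0.001306·9.1116 = 0.0613  (Honeywell)
  w_2 = 0.075966·2.4960 + 0.001306·17.9530 = 0.2131  (Ford)
  w_3 = 0.075966·3.8693 + 0.001306·25.1695 = 0.3268  (Alcoa)
  w_4 = 0.075966·1.3770 + 0.001306·19.4582 = 0.1300  (Qualcomm)
  w_5 = 0.075966·1.7319 + 0.001306·10.5168 = 0.1453  (Unilever)
  w_6 = 0.075966·0.4116 + 0.001306·22.8071 = 0.0611  (Nike)
Σw_i=1.0000  μᵀw=0.1210
σ²=wᵀΣw=λ₁·μ_p+λ₂ = 0.075966·0.121 + 0.001306 = 0.010498 ≈ 0.0105


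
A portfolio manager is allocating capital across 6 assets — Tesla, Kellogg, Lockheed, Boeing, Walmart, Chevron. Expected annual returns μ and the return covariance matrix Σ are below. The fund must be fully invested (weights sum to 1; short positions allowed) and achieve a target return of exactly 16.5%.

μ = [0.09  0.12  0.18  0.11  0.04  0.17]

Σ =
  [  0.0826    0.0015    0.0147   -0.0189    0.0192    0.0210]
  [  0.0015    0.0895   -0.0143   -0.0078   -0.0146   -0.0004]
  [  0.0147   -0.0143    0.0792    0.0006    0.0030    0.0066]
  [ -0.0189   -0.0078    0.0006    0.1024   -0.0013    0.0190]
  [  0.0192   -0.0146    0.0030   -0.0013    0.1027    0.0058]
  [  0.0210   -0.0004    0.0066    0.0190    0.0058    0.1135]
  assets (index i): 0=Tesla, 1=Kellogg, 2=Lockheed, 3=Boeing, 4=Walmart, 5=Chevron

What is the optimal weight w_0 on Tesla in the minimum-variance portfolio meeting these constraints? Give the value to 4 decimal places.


-0.0227

p=Σ⁻¹μ = [0.5058  1.8909  2.4064  1.1060  0.4474  1.0629]
q=Σ⁻¹𝟙 = [8.9366  15.7692  13.0215  11.9313  9.8555  3.9546]
a=μᵀp=1.025829  b=𝟙ᵀp=7.419400  c=𝟙ᵀq=63.468562  D=ac−b²=10.060395
λ₁=(c·0.165−b)/D = (63.468562·0.165−7.419400)/10.060395 = 0.303459
λ₂=(a−b·0.165)/D = (1.025829−7.419400·0.165)/10.060395 = -0.019718
w* = 0.303459·p + -0.019718·q:
  w_0 = 0.303459·0.5058 + -0.019718·8.9366 = -0.0227  (Tesla)
  w_1 = 0.303459·1.8909 + -0.019718·15.7692 = 0.2629  (Kellogg)
  w_2 = 0.303459·2.4064 + -0.019718·13.0215 = 0.4735  (Lockheed)
  w_3 = 0.303459·1.1060 + -0.019718·11.9313 = 0.1004  (Boeing)
  w_4 = 0.303459·0.4474 + -0.019718·9.8555 = -0.0586  (Walmart)
  w_5 = 0.303459·1.0629 + -0.019718·3.9546 = 0.2446  (Chevron)
Σw_i=1.0000  μᵀw=0.1650
σ²=wᵀΣw=λ₁·μ_p+λ₂ = 0.303459·0.165 + -0.019718 = 0.030353 ≈ 0.0304


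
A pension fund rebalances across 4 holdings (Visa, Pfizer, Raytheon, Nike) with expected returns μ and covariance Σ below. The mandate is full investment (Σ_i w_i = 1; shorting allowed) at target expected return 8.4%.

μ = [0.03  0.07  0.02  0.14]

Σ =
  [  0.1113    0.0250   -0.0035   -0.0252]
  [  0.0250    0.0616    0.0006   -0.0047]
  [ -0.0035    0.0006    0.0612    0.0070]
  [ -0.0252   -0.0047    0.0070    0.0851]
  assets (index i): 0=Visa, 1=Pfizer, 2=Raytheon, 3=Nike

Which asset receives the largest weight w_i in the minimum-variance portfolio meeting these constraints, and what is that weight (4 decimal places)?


Nike (0.4018)

x=Σ⁻¹μ = [0.4409  1.0954  0.1325  1.8253]
y=Σ⁻¹𝟙 = [9.6818  13.2329  15.1508  14.1025]
a=μᵀx=0.348096  b=𝟙ᵀx=3.494120  c=𝟙ᵀy=52.168002  D=ac−b²=5.950619
λ₁=(c·0.084−b)/D = (52.168002·0.084−3.494120)/5.950619 = 0.149227
λ₂=(a−b·0.084)/D = (0.348096−3.494120·0.084)/5.950619 = 0.009174
w* = 0.149227·x + 0.009174·y:
  w_0 = 0.149227·0.4409 + 0.009174·9.6818 = 0.1546  (Visa)
  w_1 = 0.149227·1.0954 + 0.009174·13.2329 = 0.2849  (Pfizer)
  w_2 = 0.149227·0.1325 + 0.009174·15.1508 = 0.1588  (Raytheon)
  w_3 = 0.149227·1.8253 + 0.009174·14.1025 = 0.4018  (Nike)
Σw_i=1.0000  μᵀw=0.0840
σ²=wᵀΣw=λ₁·μ_p+λ₂ = 0.149227·0.084 + 0.009174 = 0.021709 ≈ 0.0217


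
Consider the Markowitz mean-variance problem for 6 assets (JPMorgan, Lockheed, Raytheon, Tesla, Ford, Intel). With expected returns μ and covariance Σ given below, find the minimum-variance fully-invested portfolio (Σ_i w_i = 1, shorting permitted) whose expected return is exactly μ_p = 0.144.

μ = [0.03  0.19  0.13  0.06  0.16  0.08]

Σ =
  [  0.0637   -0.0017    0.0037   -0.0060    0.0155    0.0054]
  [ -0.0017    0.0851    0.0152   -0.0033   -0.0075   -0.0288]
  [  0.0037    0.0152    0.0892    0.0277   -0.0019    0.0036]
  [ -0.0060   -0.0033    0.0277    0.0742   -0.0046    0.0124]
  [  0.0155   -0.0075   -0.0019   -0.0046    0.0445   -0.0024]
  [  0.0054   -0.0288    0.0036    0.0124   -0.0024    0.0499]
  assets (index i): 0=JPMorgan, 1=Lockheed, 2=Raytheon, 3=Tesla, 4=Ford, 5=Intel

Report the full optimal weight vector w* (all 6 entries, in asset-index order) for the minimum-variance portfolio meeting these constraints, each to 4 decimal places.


x=Σ⁻¹μ = [-0.9707  3.9125  0.6869  0.2670  4.8703  4.0847]
y=Σ⁻¹𝟙 = [7.9484  25.1031  2.5992  10.5591  26.8706  32.1493]
a=μᵀx=1.925601  b=𝟙ᵀx=12.850736  c=𝟙ᵀy=105.229757  D=ac−b²=37.489131
λ₁=(c·0.144−b)/D = (105.229757·0.144−12.850736)/37.489131 = 0.061414
λ₂=(a−b·0.144)/D = (1.925601−12.850736·0.144)/37.489131 = 0.002003
w* = 0.061414·x + 0.002003·y:
  w_0 = 0.061414·-0.9707 + 0.002003·7.9484 = -0.0437  (JPMorgan)
  w_1 = 0.061414·3.9125 + 0.002003·25.1031 = 0.2906  (Lockheed)
  w_2 = 0.061414·0.6869 + 0.002003·2.5992 = 0.0474  (Raytheon)
  w_3 = 0.061414·0.2670 + 0.002003·10.5591 = 0.0375  (Tesla)
  w_4 = 0.061414·4.8703 + 0.002003·26.8706 = 0.3529  (Ford)
  w_5 = 0.061414·4.0847 + 0.002003·32.1493 = 0.3153  (Intel)
Σw_i=1.0000  μᵀw=0.1440
σ²=wᵀΣw=λ₁·μ_p+λ₂ = 0.061414·0.144 + 0.002003 = 0.010847 ≈ 0.0108

-0.0437  0.2906  0.0474  0.0375  0.3529  0.3153


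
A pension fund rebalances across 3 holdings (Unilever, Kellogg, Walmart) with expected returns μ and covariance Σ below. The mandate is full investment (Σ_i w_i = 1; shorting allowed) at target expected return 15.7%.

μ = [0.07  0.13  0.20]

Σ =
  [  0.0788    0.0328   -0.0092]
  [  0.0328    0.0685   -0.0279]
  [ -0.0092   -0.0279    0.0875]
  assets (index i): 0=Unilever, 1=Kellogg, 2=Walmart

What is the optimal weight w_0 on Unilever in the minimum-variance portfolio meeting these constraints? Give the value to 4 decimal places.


p=Σ⁻¹μ = [-0.0965  3.2993  3.3276]
q=Σ⁻¹𝟙 = [7.0671  18.5858  18.0979]
a=μᵀp=1.087677  b=𝟙ᵀp=6.530425  c=𝟙ᵀq=43.750760  D=ac−b²=4.940234
λ₁=(c·0.157−b)/D = (43.750760·0.157−6.530425)/4.940234 = 0.068508
λ₂=(a−b·0.157)/D = (1.087677−6.530425·0.157)/4.940234 = 0.012631
w* = 0.068508·p + 0.012631·q:
  w_0 = 0.068508·-0.0965 + 0.012631·7.0671 = 0.0827  (Unilever)
  w_1 = 0.068508·3.2993 + 0.012631·18.5858 = 0.4608  (Kellogg)
  w_2 = 0.068508·3.3276 + 0.012631·18.0979 = 0.4566  (Walmart)
Σw_i=1.0000  μᵀw=0.1570
σ²=wᵀΣw=λ₁·μ_p+λ₂ = 0.068508·0.157 + 0.012631 = 0.023387 ≈ 0.0234

0.0827


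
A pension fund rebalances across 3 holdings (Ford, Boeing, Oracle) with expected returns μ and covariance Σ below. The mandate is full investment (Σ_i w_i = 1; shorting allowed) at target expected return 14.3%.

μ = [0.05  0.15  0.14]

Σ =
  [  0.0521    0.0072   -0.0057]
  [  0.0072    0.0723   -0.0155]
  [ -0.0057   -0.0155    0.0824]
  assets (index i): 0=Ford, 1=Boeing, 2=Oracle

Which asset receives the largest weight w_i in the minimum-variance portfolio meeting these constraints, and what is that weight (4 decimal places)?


Boeing (0.5276)

g=Σ⁻¹μ = [0.8621  2.4653  2.2224]
h=Σ⁻¹𝟙 = [18.8460  15.4591  16.3476]
a=μᵀg=0.724036  b=𝟙ᵀg=5.549828  c=𝟙ᵀh=50.652676  D=ac−b²=5.873759
λ₁=(c·0.143−b)/D = (50.652676·0.143−5.549828)/5.873759 = 0.288317
λ₂=(a−b·0.143)/D = (0.724036−5.549828·0.143)/5.873759 = -0.011848
w* = 0.288317·g + -0.011848·h:
  w_0 = 0.288317·0.8621 + -0.011848·18.8460 = 0.0253  (Ford)
  w_1 = 0.288317·2.4653 + -0.011848·15.4591 = 0.5276  (Boeing)
  w_2 = 0.288317·2.2224 + -0.011848·16.3476 = 0.4471  (Oracle)
Σw_i=1.0000  μᵀw=0.1430
σ²=wᵀΣw=λ₁·μ_p+λ₂ = 0.288317·0.143 + -0.011848 = 0.029382 ≈ 0.0294


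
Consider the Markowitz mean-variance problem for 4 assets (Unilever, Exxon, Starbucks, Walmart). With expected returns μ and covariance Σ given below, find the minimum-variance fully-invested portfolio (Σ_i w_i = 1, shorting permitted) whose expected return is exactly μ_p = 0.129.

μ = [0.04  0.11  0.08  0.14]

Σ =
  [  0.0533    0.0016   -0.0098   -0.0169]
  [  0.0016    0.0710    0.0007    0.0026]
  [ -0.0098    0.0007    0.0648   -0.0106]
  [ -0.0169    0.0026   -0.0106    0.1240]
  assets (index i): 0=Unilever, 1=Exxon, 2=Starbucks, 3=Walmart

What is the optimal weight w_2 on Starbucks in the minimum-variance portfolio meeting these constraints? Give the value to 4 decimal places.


0.2328

p=Σ⁻¹μ = [1.4730  1.4467  1.6777  1.4429]
q=Σ⁻¹𝟙 = [26.5262  12.7899  21.4726  13.2472]
a=μᵀp=0.554281  b=𝟙ᵀp=6.040347  c=𝟙ᵀq=74.035828  D=ac−b²=4.550887
λ₁=(c·0.129−b)/D = (74.035828·0.129−6.040347)/4.550887 = 0.771339
λ₂=(a−b·0.129)/D = (0.554281−6.040347·0.129)/4.550887 = -0.049424
w* = 0.771339·p + -0.049424·q:
  w_0 = 0.771339·1.4730 + -0.049424·26.5262 = -0.1748  (Unilever)
  w_1 = 0.771339·1.4467 + -0.049424·12.7899 = 0.4838  (Exxon)
  w_2 = 0.771339·1.6777 + -0.049424·21.4726 = 0.2328  (Starbucks)
  w_3 = 0.771339·1.4429 + -0.049424·13.2472 = 0.4582  (Walmart)
Σw_i=1.0000  μᵀw=0.1290
σ²=wᵀΣw=λ₁·μ_p+λ₂ = 0.771339·0.129 + -0.049424 = 0.050079 ≈ 0.0501


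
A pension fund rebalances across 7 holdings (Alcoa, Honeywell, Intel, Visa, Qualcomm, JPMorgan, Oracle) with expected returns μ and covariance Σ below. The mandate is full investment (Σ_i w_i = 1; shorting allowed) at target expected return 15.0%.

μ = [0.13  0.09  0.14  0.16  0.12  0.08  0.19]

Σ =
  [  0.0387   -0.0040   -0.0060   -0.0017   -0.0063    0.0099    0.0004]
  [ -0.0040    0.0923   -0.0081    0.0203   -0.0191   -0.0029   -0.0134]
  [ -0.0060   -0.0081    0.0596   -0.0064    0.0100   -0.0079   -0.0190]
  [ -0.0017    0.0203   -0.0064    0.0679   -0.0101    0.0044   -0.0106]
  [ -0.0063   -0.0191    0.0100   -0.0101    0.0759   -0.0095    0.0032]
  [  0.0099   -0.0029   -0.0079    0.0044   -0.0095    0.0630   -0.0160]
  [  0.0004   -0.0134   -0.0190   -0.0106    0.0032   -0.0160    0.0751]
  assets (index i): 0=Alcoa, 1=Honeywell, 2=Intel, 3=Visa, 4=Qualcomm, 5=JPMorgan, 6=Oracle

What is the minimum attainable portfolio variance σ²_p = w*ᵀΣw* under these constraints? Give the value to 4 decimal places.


p=Σ⁻¹μ = [4.1298  2.2037  5.0142  3.2468  2.3824  2.7838  5.1196]
q=Σ⁻¹𝟙 = [30.5514  21.0676  35.4736  19.1145  20.8261  26.7787  33.4023]
a=μᵀp=3.437994  b=𝟙ᵀp=24.880262  c=𝟙ᵀq=187.214256  D=ac−b²=24.614019
λ₁=(c·0.150−b)/D = (187.214256·0.150−24.880262)/24.614019 = 0.130083
λ₂=(a−b·0.150)/D = (3.437994−24.880262·0.150)/24.614019 = -0.011946
w* = 0.130083·p + -0.011946·q:
  w_0 = 0.130083·4.1298 + -0.011946·30.5514 = 0.1722  (Alcoa)
  w_1 = 0.130083·2.2037 + -0.011946·21.0676 = 0.0350  (Honeywell)
  w_2 = 0.130083·5.0142 + -0.011946·35.4736 = 0.2285  (Intel)
  w_3 = 0.130083·3.2468 + -0.011946·19.1145 = 0.1940  (Visa)
  w_4 = 0.130083·2.3824 + -0.011946·20.8261 = 0.0611  (Qualcomm)
  w_5 = 0.130083·2.7838 + -0.011946·26.7787 = 0.0422  (JPMorgan)
  w_6 = 0.130083·5.1196 + -0.011946·33.4023 = 0.2669  (Oracle)
Σw_i=1.0000  μᵀw=0.1500
σ²=wᵀΣw=λ₁·μ_p+λ₂ = 0.130083·0.150 + -0.011946 = 0.007566 ≈ 0.0076

0.0076


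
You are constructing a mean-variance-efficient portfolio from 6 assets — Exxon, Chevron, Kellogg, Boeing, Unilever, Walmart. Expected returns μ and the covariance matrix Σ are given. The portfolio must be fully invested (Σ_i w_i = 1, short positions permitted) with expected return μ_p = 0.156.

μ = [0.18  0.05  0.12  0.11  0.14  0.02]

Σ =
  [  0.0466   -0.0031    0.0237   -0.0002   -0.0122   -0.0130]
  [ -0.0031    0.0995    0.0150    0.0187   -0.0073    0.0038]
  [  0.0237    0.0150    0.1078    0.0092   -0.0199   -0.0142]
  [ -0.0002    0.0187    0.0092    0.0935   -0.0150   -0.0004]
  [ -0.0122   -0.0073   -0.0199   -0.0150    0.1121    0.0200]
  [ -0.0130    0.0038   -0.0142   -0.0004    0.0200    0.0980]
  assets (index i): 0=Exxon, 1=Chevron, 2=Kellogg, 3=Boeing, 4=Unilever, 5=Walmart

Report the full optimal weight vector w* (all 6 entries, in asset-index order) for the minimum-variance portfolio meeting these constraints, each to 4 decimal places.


u=Σ⁻¹μ = [4.3203  0.4449  0.3966  1.3683  1.9248  0.4302]
v=Σ⁻¹𝟙 = [25.8767  8.5446  5.3421  10.5863  12.5971  11.5518]
a=μᵀu=1.276096  b=𝟙ᵀu=8.885225  c=𝟙ᵀv=74.498681  D=ac−b²=16.120272
λ₁=(c·0.156−b)/D = (74.498681·0.156−8.885225)/16.120272 = 0.169760
λ₂=(a−b·0.156)/D = (1.276096−8.885225·0.156)/16.120272 = -0.006824
w* = 0.169760·u + -0.006824·v:
  w_0 = 0.169760·4.3203 + -0.006824·25.8767 = 0.5568  (Exxon)
  w_1 = 0.169760·0.4449 + -0.006824·8.5446 = 0.0172  (Chevron)
  w_2 = 0.169760·0.3966 + -0.006824·5.3421 = 0.0309  (Kellogg)
  w_3 = 0.169760·1.3683 + -0.006824·10.5863 = 0.1600  (Boeing)
  w_4 = 0.169760·1.9248 + -0.006824·12.5971 = 0.2408  (Unilever)
  w_5 = 0.169760·0.4302 + -0.006824·11.5518 = -0.0058  (Walmart)
Σw_i=1.0000  μᵀw=0.1560
σ²=wᵀΣw=λ₁·μ_p+λ₂ = 0.169760·0.156 + -0.006824 = 0.019659 ≈ 0.0197

0.5568  0.0172  0.0309  0.1600  0.2408  -0.0058


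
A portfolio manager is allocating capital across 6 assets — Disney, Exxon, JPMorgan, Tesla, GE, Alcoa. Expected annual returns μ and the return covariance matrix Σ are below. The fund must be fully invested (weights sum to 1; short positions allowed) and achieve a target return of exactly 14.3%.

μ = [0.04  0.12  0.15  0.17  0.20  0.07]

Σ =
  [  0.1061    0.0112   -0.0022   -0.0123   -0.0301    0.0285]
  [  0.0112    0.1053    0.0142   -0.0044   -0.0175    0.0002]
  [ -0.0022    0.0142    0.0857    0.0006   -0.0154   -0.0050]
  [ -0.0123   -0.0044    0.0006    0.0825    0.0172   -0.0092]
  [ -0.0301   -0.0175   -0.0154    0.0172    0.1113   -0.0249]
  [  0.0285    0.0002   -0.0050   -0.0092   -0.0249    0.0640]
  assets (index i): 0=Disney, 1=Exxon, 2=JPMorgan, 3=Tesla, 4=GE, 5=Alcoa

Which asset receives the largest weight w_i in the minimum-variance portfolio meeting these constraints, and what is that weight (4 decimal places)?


GE (0.2580)

p=Σ⁻¹μ = [0.6548  1.3024  2.1557  1.9054  2.6947  2.2888]
q=Σ⁻¹𝟙 = [9.5107  9.9831  14.6431  12.5939  17.9728  21.3055]
a=μᵀp=1.528908  b=𝟙ᵀp=11.001782  c=𝟙ᵀq=86.009148  D=ac−b²=10.460900
λ₁=(c·0.143−b)/D = (86.009148·0.143−11.001782)/10.460900 = 0.124036
λ₂=(a−b·0.143)/D = (1.528908−11.001782·0.143)/10.460900 = -0.004239
w* = 0.124036·p + -0.004239·q:
  w_0 = 0.124036·0.6548 + -0.004239·9.5107 = 0.0409  (Disney)
  w_1 = 0.124036·1.3024 + -0.004239·9.9831 = 0.1192  (Exxon)
  w_2 = 0.124036·2.1557 + -0.004239·14.6431 = 0.2053  (JPMorgan)
  w_3 = 0.124036·1.9054 + -0.004239·12.5939 = 0.1830  (Tesla)
  w_4 = 0.124036·2.6947 + -0.004239·17.9728 = 0.2580  (GE)
  w_5 = 0.124036·2.2888 + -0.004239·21.3055 = 0.1936  (Alcoa)
Σw_i=1.0000  μᵀw=0.1430
σ²=wᵀΣw=λ₁·μ_p+λ₂ = 0.124036·0.143 + -0.004239 = 0.013498 ≈ 0.0135


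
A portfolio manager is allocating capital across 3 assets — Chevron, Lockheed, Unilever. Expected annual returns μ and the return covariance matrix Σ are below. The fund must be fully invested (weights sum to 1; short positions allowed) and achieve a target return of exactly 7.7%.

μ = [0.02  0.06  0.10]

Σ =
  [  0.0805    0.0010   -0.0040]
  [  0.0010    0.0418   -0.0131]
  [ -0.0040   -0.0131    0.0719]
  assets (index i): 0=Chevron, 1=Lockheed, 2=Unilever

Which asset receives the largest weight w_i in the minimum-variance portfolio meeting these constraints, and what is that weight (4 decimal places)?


g=Σ⁻¹μ = [0.3117  1.9825  1.7694]
h=Σ⁻¹𝟙 = [13.0488  29.9052  20.0828]
a=μᵀg=0.302119  b=𝟙ᵀg=4.063564  c=𝟙ᵀh=63.036724  D=ac−b²=2.532026
λ₁=(c·0.077−b)/D = (63.036724·0.077−4.063564)/2.532026 = 0.312107
λ₂=(a−b·0.077)/D = (0.302119−4.063564·0.077)/2.532026 = -0.004256
w* = 0.312107·g + -0.004256·h:
  w_0 = 0.312107·0.3117 + -0.004256·13.0488 = 0.0418  (Chevron)
  w_1 = 0.312107·1.9825 + -0.004256·29.9052 = 0.4915  (Lockheed)
  w_2 = 0.312107·1.7694 + -0.004256·20.0828 = 0.4668  (Unilever)
Σw_i=1.0000  μᵀw=0.0770
σ²=wᵀΣw=λ₁·μ_p+λ₂ = 0.312107·0.077 + -0.004256 = 0.019777 ≈ 0.0198

Lockheed (0.4915)


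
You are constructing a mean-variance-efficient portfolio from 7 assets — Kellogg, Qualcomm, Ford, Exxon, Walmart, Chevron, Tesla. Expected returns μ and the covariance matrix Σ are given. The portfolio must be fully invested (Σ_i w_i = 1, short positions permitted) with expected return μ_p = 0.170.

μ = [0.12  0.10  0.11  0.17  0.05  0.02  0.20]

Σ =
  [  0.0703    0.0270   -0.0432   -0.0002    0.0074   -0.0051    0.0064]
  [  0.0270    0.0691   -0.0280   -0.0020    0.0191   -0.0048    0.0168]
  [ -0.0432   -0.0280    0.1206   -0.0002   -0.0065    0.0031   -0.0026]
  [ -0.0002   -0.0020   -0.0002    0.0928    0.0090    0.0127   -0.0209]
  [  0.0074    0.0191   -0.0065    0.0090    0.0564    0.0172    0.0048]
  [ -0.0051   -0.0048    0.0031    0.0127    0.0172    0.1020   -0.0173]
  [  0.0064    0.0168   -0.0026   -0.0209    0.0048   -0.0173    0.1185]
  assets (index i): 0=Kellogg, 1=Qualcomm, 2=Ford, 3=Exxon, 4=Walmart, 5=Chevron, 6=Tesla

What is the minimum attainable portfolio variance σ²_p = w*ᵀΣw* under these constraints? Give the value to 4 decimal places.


g=Σ⁻¹μ = [2.4649  0.9878  2.0505  2.2607  -0.1743  0.3771  1.9204]
h=Σ⁻¹𝟙 = [20.6311  10.3826  18.5047  11.0711  8.1620  9.5807  9.2793]
a=μᵀg=1.387358  b=𝟙ᵀg=9.887167  c=𝟙ᵀh=87.611448  D=ac−b²=23.792382
λ₁=(c·0.170−b)/D = (87.611448·0.170−9.887167)/23.792382 = 0.210436
λ₂=(a−b·0.170)/D = (1.387358−9.887167·0.170)/23.792382 = -0.012334
w* = 0.210436·g + -0.012334·h:
  w_0 = 0.210436·2.4649 + -0.012334·20.6311 = 0.2642  (Kellogg)
  w_1 = 0.210436·0.9878 + -0.012334·10.3826 = 0.0798  (Qualcomm)
  w_2 = 0.210436·2.0505 + -0.012334·18.5047 = 0.2033  (Ford)
  w_3 = 0.210436·2.2607 + -0.012334·11.0711 = 0.3392  (Exxon)
  w_4 = 0.210436·-0.1743 + -0.012334·8.1620 = -0.1374  (Walmart)
  w_5 = 0.210436·0.3771 + -0.012334·9.5807 = -0.0388  (Chevron)
  w_6 = 0.210436·1.9204 + -0.012334·9.2793 = 0.2897  (Tesla)
Σw_i=1.0000  μᵀw=0.1700
σ²=wᵀΣw=λ₁·μ_p+λ₂ = 0.210436·0.170 + -0.012334 = 0.023440 ≈ 0.0234

0.0234


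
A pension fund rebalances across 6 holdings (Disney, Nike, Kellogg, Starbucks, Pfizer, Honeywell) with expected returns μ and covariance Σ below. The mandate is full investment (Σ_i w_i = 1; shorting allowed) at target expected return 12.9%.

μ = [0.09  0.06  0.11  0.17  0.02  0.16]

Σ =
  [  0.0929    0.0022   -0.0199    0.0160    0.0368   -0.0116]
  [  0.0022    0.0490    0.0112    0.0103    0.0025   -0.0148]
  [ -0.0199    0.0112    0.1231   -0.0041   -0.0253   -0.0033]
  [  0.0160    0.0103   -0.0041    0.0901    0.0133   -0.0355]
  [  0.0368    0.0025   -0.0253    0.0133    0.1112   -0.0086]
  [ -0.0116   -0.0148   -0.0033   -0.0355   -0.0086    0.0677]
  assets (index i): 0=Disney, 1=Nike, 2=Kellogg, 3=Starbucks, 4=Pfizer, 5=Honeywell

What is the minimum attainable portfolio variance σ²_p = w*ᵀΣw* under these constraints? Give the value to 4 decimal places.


0.0102

p=Σ⁻¹μ = [1.1987  1.6250  1.1762  3.4269  -0.0263  4.7750]
q=Σ⁻¹𝟙 = [10.2959  23.0675  10.8136  18.9980  7.8117  33.0595]
a=μᵀp=1.680828  b=𝟙ᵀp=12.175601  c=𝟙ᵀq=104.046311  D=ac−b²=26.638665
λ₁=(c·0.129−b)/D = (104.046311·0.129−12.175601)/26.638665 = 0.046788
λ₂=(a−b·0.129)/D = (1.680828−12.175601·0.129)/26.638665 = 0.004136
w* = 0.046788·p + 0.004136·q:
  w_0 = 0.046788·1.1987 + 0.004136·10.2959 = 0.0987  (Disney)
  w_1 = 0.046788·1.6250 + 0.004136·23.0675 = 0.1714  (Nike)
  w_2 = 0.046788·1.1762 + 0.004136·10.8136 = 0.0998  (Kellogg)
  w_3 = 0.046788·3.4269 + 0.004136·18.9980 = 0.2389  (Starbucks)
  w_4 = 0.046788·-0.0263 + 0.004136·7.8117 = 0.0311  (Pfizer)
  w_5 = 0.046788·4.7750 + 0.004136·33.0595 = 0.3601  (Honeywell)
Σw_i=1.0000  μᵀw=0.1290
σ²=wᵀΣw=λ₁·μ_p+λ₂ = 0.046788·0.129 + 0.004136 = 0.010172 ≈ 0.0102


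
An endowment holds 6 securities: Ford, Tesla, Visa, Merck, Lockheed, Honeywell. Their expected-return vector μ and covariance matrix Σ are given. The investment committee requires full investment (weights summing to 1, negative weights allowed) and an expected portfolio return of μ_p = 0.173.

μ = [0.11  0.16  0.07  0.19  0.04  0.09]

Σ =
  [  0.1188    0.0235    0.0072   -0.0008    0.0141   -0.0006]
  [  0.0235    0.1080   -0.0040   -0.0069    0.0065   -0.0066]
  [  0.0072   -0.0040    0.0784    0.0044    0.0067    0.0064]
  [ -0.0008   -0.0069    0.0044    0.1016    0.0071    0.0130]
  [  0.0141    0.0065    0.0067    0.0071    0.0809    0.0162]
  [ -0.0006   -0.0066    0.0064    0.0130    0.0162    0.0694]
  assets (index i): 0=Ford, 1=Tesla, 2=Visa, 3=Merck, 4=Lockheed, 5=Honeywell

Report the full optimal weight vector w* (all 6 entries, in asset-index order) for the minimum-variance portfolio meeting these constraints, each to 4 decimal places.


0.1138  0.3661  0.0600  0.4727  -0.1805  0.1678

x=Σ⁻¹μ = [0.6091  1.5696  0.7413  1.8232  -0.1760  1.0826]
y=Σ⁻¹𝟙 = [5.2191  9.3168  10.7933  8.1344  6.8476  11.2229]
a=μᵀx=0.806830  b=𝟙ᵀx=5.649818  c=𝟙ᵀy=51.534070  D=ac−b²=9.658772
λ₁=(c·0.173−b)/D = (51.534070·0.173−5.649818)/9.658772 = 0.338094
λ₂=(a−b·0.173)/D = (0.806830−5.649818·0.173)/9.658772 = -0.017662
w* = 0.338094·x + -0.017662·y:
  w_0 = 0.338094·0.6091 + -0.017662·5.2191 = 0.1138  (Ford)
  w_1 = 0.338094·1.5696 + -0.017662·9.3168 = 0.3661  (Tesla)
  w_2 = 0.338094·0.7413 + -0.017662·10.7933 = 0.0600  (Visa)
  w_3 = 0.338094·1.8232 + -0.017662·8.1344 = 0.4727  (Merck)
  w_4 = 0.338094·-0.1760 + -0.017662·6.8476 = -0.1805  (Lockheed)
  w_5 = 0.338094·1.0826 + -0.017662·11.2229 = 0.1678  (Honeywell)
Σw_i=1.0000  μᵀw=0.1730
σ²=wᵀΣw=λ₁·μ_p+λ₂ = 0.338094·0.173 + -0.017662 = 0.040829 ≈ 0.0408


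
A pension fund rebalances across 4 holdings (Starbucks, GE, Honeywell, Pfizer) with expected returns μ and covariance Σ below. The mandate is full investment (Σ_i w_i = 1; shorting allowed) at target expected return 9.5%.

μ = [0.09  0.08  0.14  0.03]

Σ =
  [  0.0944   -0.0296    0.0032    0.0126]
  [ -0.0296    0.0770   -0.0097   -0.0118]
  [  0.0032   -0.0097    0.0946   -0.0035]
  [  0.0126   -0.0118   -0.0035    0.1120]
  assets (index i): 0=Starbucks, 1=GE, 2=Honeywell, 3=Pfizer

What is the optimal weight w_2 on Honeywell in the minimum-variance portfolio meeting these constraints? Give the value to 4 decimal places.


0.2829

x=Σ⁻¹μ = [1.4306  1.8488  1.6341  0.3528]
y=Σ⁻¹𝟙 = [15.7962  22.1707  12.6755  9.8835]
a=μᵀx=0.516027  b=𝟙ᵀx=5.266383  c=𝟙ᵀy=60.525810  D=ac−b²=3.498193
λ₁=(c·0.095−b)/D = (60.525810·0.095−5.266383)/3.498193 = 0.138234
λ₂=(a−b·0.095)/D = (0.516027−5.266383·0.095)/3.498193 = 0.004494
w* = 0.138234·x + 0.004494·y:
  w_0 = 0.138234·1.4306 + 0.004494·15.7962 = 0.2688  (Starbucks)
  w_1 = 0.138234·1.8488 + 0.004494·22.1707 = 0.3552  (GE)
  w_2 = 0.138234·1.6341 + 0.004494·12.6755 = 0.2829  (Honeywell)
  w_3 = 0.138234·0.3528 + 0.004494·9.8835 = 0.0932  (Pfizer)
Σw_i=1.0000  μᵀw=0.0950
σ²=wᵀΣw=λ₁·μ_p+λ₂ = 0.138234·0.095 + 0.004494 = 0.017626 ≈ 0.0176


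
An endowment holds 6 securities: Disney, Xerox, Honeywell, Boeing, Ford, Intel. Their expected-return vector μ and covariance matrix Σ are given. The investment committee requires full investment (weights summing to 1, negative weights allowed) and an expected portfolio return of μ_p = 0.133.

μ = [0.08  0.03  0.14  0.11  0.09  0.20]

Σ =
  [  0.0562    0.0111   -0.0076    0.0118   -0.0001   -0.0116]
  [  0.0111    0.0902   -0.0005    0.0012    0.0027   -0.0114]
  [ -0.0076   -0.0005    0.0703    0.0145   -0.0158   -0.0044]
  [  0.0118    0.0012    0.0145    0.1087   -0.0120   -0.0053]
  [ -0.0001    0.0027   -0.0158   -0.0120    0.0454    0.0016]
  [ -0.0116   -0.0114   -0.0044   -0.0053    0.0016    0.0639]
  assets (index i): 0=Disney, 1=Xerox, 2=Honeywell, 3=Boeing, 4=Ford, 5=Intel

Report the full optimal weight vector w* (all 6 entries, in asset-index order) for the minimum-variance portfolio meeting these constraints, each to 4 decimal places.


x=Σ⁻¹μ = [2.3560  0.4398  3.0058  0.8803  3.1049  3.8383]
y=Σ⁻¹𝟙 = [22.0076  10.3817  23.3969  8.1116  30.9333  23.0060]
a=μᵀx=1.766419  b=𝟙ᵀx=13.625094  c=𝟙ᵀy=117.837046  D=ac−b²=22.506422
λ₁=(c·0.133−b)/D = (117.837046·0.133−13.625094)/22.506422 = 0.090962
λ₂=(a−b·0.133)/D = (1.766419−13.625094·0.133)/22.506422 = -0.002031
w* = 0.090962·x + -0.002031·y:
  w_0 = 0.090962·2.3560 + -0.002031·22.0076 = 0.1696  (Disney)
  w_1 = 0.090962·0.4398 + -0.002031·10.3817 = 0.0189  (Xerox)
  w_2 = 0.090962·3.0058 + -0.002031·23.3969 = 0.2259  (Honeywell)
  w_3 = 0.090962·0.8803 + -0.002031·8.1116 = 0.0636  (Boeing)
  w_4 = 0.090962·3.1049 + -0.002031·30.9333 = 0.2196  (Ford)
  w_5 = 0.090962·3.8383 + -0.002031·23.0060 = 0.3024  (Intel)
Σw_i=1.0000  μᵀw=0.1330
σ²=wᵀΣw=λ₁·μ_p+λ₂ = 0.090962·0.133 + -0.002031 = 0.010067 ≈ 0.0101

0.1696  0.0189  0.2259  0.0636  0.2196  0.3024


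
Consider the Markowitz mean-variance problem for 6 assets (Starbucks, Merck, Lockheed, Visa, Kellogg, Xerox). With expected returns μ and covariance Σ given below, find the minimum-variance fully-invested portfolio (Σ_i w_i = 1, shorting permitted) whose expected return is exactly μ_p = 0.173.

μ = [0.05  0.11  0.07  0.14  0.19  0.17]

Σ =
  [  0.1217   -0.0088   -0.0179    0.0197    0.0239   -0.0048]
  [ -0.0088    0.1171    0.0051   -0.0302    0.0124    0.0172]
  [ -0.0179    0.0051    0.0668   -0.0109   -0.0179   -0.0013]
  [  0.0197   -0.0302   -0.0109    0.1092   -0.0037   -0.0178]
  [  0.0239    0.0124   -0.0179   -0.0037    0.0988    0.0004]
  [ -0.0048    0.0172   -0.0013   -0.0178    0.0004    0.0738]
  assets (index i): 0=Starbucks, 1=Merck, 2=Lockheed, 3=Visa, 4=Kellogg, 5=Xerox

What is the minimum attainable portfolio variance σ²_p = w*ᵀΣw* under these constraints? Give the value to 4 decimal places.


g=Σ⁻¹μ = [0.0739  0.7941  2.0196  2.2024  2.2431  2.6779]
h=Σ⁻¹𝟙 = [7.9866  8.5129  22.4078  15.3305  11.6896  16.1145]
a=μᵀg=1.422188  b=𝟙ᵀg=10.011060  c=𝟙ᵀh=82.041925  D=ac−b²=16.457688
λ₁=(c·0.173−b)/D = (82.041925·0.173−10.011060)/16.457688 = 0.254118
λ₂=(a−b·0.173)/D = (1.422188−10.011060·0.173)/16.457688 = -0.018820
w* = 0.254118·g + -0.018820·h:
  w_0 = 0.254118·0.0739 + -0.018820·7.9866 = -0.1315  (Starbucks)
  w_1 = 0.254118·0.7941 + -0.018820·8.5129 = 0.0416  (Merck)
  w_2 = 0.254118·2.0196 + -0.018820·22.4078 = 0.0915  (Lockheed)
  w_3 = 0.254118·2.2024 + -0.018820·15.3305 = 0.2712  (Visa)
  w_4 = 0.254118·2.2431 + -0.018820·11.6896 = 0.3500  (Kellogg)
  w_5 = 0.254118·2.6779 + -0.018820·16.1145 = 0.3772  (Xerox)
Σw_i=1.0000  μᵀw=0.1730
σ²=wᵀΣw=λ₁·μ_p+λ₂ = 0.254118·0.173 + -0.018820 = 0.025143 ≈ 0.0251

0.0251
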